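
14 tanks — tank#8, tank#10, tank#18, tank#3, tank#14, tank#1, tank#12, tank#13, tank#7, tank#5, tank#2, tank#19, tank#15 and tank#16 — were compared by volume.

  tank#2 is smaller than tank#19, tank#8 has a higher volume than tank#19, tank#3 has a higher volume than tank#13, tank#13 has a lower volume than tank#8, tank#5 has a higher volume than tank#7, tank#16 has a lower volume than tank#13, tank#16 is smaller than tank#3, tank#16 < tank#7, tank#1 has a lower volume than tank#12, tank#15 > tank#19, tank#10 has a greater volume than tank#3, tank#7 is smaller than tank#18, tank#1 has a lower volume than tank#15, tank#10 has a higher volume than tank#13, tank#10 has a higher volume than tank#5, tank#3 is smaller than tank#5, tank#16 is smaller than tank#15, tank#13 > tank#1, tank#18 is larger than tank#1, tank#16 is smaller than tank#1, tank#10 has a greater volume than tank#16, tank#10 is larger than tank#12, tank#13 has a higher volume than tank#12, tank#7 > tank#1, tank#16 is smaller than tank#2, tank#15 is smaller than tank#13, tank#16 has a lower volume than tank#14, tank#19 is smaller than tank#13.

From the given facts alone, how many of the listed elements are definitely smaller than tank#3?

The elements the relations force below tank#3 are tank#16, tank#1, tank#12, tank#2, tank#19, tank#15, tank#13 — no chain reaches any other.
That is 7.

7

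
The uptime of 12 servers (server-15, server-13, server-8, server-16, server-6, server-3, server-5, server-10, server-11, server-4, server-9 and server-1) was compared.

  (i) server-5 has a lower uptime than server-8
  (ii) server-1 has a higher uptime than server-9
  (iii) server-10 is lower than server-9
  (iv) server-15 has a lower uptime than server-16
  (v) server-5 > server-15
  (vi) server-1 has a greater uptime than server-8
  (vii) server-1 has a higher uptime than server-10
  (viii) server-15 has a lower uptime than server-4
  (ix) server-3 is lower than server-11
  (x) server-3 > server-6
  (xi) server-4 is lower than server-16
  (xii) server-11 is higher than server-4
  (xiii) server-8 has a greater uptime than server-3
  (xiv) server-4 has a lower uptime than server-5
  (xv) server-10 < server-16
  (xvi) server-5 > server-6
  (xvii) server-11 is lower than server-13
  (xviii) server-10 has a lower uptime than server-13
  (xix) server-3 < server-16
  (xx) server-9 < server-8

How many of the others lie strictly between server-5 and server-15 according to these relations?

1

Chaining upward from server-15 reaches: server-4, server-8, server-11, server-1, server-13, server-16.
Chaining downward from server-5 reaches: server-6, server-4.
Strictly between server-15 and server-5 are those in both lists: server-4 — 1 element.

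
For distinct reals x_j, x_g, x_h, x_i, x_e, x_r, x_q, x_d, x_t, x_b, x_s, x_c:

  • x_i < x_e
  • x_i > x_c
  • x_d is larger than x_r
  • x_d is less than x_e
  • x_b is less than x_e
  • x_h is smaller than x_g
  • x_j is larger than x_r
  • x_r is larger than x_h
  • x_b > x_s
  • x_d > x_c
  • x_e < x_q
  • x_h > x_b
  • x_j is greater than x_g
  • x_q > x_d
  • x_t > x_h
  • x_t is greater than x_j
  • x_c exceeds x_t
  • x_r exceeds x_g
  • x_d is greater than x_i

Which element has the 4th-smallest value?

x_g

The consecutive relations fix a unique order: x_s < x_b < x_h < x_g < x_r < x_j < x_t < x_c < x_i < x_d < x_e < x_q.
Counting 4 from the smallest end gives x_g.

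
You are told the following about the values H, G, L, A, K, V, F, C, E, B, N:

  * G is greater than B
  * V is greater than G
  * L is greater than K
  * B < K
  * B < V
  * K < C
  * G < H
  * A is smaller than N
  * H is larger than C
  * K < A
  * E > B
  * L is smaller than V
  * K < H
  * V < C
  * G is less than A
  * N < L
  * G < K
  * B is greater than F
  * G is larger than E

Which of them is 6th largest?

A

The consecutive relations fix a unique order: F < B < E < G < K < A < N < L < V < C < H.
Counting 6 from the largest end gives A.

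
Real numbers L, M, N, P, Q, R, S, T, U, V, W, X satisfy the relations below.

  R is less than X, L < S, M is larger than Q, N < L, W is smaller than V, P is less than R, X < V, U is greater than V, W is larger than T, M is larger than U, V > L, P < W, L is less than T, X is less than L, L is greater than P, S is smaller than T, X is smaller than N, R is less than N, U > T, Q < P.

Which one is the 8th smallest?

T

Chaining the given pairs: Q < P < R < X < N < L < S < T < W < V < U < M.
The 8th smallest is T.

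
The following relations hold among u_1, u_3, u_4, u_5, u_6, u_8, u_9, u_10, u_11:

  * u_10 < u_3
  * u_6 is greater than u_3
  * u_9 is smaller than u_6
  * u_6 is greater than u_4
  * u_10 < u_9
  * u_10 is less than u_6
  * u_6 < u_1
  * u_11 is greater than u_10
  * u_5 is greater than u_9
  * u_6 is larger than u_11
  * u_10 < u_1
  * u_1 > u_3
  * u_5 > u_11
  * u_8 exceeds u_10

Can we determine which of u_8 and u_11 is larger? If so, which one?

undetermined

Following every chain through u_11: above u_11 we get u_5, u_6, u_1; below u_11 we get u_10.
u_8 is not reached, and no chain runs the other way from u_8 to u_11.
So the given relations leave the order of u_11 and u_8 undetermined.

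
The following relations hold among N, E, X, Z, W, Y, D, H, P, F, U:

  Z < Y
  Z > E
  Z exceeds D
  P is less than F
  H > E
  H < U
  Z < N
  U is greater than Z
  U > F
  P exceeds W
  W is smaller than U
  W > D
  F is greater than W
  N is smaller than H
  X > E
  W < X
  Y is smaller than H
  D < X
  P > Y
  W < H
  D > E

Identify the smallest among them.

E

D is not least since E < D; Z is not least since E < Z; Y is not least since Z < Y; W is not least since D < W; N is not least since Z < N; H is not least since W < H; P is not least since Y < P; F is not least since W < F; U is not least since W < U; X is not least since E < X.
Only E has nothing below it, so E is the smallest.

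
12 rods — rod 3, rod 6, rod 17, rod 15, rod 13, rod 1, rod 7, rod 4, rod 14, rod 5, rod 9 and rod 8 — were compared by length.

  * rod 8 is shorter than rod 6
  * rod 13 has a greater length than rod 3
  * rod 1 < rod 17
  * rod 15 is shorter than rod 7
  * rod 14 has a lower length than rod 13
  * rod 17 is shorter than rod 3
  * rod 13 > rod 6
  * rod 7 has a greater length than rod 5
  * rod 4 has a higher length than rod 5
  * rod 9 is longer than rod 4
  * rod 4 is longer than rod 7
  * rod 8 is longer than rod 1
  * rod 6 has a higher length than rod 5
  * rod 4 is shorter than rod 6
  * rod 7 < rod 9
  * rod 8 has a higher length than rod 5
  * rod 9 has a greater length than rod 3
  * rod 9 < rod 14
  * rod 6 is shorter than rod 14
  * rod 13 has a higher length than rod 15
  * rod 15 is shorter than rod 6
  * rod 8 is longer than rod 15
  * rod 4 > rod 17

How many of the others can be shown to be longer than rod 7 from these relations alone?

The elements the relations force above rod 7 are rod 4, rod 9, rod 6, rod 14, rod 13 — no chain reaches any other.
That is 5.

5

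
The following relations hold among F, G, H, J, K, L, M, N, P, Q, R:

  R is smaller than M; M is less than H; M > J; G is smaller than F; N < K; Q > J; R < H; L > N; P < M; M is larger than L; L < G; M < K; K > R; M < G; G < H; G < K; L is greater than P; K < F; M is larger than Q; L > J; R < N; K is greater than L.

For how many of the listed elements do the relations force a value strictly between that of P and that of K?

3

Chaining upward from P reaches: L, M, G, F, H.
Chaining downward from K reaches: R, N, J, L, Q, M, G.
Strictly between P and K are those in both lists: L, M, G — 3 elements.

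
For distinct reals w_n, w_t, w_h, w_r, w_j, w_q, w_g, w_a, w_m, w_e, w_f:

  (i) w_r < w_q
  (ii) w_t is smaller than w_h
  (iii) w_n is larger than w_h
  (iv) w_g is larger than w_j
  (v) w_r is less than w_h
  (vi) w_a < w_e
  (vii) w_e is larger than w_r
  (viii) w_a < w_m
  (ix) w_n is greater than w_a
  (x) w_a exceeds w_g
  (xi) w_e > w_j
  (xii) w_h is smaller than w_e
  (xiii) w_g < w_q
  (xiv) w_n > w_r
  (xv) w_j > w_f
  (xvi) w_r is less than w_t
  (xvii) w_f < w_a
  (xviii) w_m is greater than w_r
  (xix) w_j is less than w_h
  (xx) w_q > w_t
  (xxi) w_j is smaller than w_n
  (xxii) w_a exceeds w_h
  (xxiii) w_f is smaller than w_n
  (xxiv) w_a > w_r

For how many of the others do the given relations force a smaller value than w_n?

From w_n the given relations immediately reach w_f, w_r, w_j, w_h, w_a.
From those, w_g, w_t — 7 in total.
No other element is forced below w_n by the given relations, so the count is 7.

7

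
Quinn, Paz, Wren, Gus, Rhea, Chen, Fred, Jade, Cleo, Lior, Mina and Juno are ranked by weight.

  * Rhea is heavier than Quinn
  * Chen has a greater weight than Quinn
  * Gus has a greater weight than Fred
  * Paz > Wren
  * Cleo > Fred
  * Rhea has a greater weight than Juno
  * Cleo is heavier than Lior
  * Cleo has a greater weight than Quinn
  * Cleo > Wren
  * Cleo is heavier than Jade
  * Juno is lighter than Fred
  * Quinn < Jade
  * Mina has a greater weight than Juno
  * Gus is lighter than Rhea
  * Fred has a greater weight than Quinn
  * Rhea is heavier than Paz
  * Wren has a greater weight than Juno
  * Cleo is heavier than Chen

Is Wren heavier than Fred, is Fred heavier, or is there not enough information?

undetermined

Following every chain through Wren: above Wren we get Paz, Rhea, Cleo; below Wren we get Juno.
Fred is not reached, and no chain runs the other way from Fred to Wren.
So the given relations leave the order of Wren and Fred undetermined.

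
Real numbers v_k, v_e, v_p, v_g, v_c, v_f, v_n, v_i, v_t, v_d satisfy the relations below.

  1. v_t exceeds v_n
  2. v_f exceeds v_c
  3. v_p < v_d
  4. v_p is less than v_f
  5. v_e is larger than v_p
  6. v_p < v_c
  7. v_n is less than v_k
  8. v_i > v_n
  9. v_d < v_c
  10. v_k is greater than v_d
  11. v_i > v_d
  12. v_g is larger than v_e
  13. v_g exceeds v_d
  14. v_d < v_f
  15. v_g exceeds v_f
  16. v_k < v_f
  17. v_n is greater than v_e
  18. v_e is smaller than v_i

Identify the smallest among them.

v_e is not least since v_p < v_e; v_n is not least since v_e < v_n; v_d is not least since v_p < v_d; v_c is not least since v_p < v_c; v_k is not least since v_n < v_k; v_f is not least since v_c < v_f; v_t is not least since v_n < v_t; v_g is not least since v_d < v_g; v_i is not least since v_n < v_i.
Only v_p has nothing below it, so v_p is the smallest.

v_p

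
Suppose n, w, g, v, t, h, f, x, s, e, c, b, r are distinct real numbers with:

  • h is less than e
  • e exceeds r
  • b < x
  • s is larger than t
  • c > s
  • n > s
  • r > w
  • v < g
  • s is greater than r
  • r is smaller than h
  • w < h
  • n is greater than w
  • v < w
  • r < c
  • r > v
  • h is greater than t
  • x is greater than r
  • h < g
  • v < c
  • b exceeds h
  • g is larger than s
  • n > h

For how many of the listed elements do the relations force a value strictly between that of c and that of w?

2

Chaining upward from w reaches: r, h, e, s, b, g, x, n.
Chaining downward from c reaches: v, t, r, s.
Strictly between w and c are those in both lists: r, s — 2 elements.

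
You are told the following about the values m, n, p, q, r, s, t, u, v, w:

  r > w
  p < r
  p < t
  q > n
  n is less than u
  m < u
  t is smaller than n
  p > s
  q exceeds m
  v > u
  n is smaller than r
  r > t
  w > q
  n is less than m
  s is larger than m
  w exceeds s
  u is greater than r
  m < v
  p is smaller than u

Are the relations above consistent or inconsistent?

inconsistent

Chaining the given relations yields m < s < p < t < n, so m < n. But one relation states n < m. These cannot both hold.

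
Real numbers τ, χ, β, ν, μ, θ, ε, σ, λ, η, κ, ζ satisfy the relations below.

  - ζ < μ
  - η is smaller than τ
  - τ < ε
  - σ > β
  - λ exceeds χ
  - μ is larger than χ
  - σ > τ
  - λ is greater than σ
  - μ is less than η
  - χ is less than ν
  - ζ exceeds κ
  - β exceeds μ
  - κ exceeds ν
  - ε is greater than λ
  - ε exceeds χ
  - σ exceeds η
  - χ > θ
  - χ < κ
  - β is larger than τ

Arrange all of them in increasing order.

θ < χ < ν < κ < ζ < μ < η < τ < β < σ < λ < ε

Each adjacent pair is fixed by a given relation: θ < χ; χ < ν; ν < κ; κ < ζ; ζ < μ; μ < η; η < τ; τ < β; β < σ; σ < λ; λ < ε. Chaining them end to end gives the full order.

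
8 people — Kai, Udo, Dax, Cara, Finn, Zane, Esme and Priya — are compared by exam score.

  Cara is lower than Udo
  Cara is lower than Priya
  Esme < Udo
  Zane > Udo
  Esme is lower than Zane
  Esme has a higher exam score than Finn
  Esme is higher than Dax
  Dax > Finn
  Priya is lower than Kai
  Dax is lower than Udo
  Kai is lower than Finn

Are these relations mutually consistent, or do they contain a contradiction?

consistent

Every relation is compatible with Cara < Priya < Kai < Finn < Dax < Esme < Udo < Zane; the set is consistent.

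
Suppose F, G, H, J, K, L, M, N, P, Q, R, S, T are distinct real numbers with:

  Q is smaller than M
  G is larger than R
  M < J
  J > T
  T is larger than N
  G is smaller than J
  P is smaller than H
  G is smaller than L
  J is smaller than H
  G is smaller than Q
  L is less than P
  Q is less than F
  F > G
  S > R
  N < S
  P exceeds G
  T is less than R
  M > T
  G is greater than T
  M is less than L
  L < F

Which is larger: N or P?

Chaining the given relations: N < T < R < G < Q < M < L < P.
So N < P; P is the larger of the two.

P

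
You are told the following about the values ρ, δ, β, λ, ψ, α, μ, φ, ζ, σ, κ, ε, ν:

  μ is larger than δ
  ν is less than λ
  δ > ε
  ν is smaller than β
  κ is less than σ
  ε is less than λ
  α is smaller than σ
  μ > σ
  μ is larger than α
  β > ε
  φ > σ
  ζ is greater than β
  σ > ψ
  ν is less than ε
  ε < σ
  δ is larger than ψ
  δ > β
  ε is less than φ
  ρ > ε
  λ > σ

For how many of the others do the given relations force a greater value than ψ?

Directly above ψ: σ, δ.
One step further: φ, λ, μ (5 so far).
Nothing else is reachable above ψ; 5 in all.

5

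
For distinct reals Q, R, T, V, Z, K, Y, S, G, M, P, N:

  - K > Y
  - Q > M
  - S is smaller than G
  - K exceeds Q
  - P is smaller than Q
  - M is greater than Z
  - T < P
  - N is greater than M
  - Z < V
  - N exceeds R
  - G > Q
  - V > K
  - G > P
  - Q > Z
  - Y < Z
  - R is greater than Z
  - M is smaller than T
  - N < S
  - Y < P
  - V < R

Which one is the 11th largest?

The consecutive relations fix a unique order: Y < Z < M < T < P < Q < K < V < R < N < S < G.
Counting 11 from the largest end gives Z.

Z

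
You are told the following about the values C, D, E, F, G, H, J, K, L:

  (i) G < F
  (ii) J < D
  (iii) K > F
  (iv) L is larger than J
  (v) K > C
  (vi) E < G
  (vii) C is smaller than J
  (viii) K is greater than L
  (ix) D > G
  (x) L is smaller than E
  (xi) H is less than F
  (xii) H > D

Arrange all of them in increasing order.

Nothing is placed below C, so it is least; from there C < J; J < L; L < E; E < G; G < D; D < H; H < F; F < K, each given directly.

C < J < L < E < G < D < H < F < K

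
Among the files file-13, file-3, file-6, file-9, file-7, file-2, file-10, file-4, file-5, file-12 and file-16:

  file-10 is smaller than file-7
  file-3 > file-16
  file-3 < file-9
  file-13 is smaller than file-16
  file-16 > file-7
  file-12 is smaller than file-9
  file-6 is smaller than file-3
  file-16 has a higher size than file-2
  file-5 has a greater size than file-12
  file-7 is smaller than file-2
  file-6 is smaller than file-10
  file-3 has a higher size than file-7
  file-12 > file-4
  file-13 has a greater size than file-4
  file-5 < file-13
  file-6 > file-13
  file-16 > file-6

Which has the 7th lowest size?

Piecing the relations together gives one ordering: file-4 < file-12 < file-5 < file-13 < file-6 < file-10 < file-7 < file-2 < file-16 < file-3 < file-9.
The 7th smallest is file-7.

file-7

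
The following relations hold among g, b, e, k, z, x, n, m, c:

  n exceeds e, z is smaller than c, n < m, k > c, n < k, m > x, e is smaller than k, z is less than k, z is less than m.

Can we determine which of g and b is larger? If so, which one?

undetermined

Following every chain through g: nothing is chained to g.
b is not reached, and no chain runs the other way from b to g.
So the given relations leave the order of g and b undetermined.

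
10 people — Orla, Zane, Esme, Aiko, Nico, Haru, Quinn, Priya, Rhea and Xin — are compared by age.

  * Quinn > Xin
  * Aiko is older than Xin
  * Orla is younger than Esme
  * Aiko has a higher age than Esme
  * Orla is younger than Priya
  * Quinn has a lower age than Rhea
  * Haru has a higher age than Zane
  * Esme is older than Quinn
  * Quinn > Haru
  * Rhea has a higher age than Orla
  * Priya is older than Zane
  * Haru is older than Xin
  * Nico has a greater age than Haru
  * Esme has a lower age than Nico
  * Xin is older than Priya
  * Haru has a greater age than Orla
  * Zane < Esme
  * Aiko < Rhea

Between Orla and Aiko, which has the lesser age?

Orla < Priya and Priya < Xin give Orla < Xin.
Then Xin < Haru extends the chain to Haru.
Then Haru < Quinn extends the chain to Quinn.
Then Quinn < Esme extends the chain to Esme.
With Esme < Aiko: Orla < Priya < Xin < Haru < Quinn < Esme < Aiko.
So Orla < Aiko; Orla is the younger of the two.

Orla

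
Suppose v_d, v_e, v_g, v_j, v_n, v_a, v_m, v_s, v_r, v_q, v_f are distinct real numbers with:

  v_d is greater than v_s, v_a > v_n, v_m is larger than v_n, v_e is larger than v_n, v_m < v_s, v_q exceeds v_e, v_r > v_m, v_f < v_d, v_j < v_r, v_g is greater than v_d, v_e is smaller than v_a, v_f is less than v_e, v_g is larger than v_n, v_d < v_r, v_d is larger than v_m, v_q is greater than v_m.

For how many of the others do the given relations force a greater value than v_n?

8

From v_n the given relations immediately reach v_m, v_e, v_g, v_a.
From those, v_s, v_d, v_r, v_q — 8 in total.
Nothing else is reachable above v_n; 8 in all.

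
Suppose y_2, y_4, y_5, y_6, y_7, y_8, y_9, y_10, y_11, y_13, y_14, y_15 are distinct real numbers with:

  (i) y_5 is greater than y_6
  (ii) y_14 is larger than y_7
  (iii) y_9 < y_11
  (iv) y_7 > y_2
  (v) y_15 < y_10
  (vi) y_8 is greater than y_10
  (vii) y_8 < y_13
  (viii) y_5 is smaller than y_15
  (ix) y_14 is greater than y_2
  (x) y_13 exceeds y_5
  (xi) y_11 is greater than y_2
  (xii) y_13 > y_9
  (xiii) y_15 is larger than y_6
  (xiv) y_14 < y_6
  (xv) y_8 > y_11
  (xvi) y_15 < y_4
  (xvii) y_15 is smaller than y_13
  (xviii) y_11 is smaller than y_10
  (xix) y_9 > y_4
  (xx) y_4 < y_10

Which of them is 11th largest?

Piecing the relations together gives one ordering: y_2 < y_7 < y_14 < y_6 < y_5 < y_15 < y_4 < y_9 < y_11 < y_10 < y_8 < y_13.
Counting 11 from the largest end gives y_7.

y_7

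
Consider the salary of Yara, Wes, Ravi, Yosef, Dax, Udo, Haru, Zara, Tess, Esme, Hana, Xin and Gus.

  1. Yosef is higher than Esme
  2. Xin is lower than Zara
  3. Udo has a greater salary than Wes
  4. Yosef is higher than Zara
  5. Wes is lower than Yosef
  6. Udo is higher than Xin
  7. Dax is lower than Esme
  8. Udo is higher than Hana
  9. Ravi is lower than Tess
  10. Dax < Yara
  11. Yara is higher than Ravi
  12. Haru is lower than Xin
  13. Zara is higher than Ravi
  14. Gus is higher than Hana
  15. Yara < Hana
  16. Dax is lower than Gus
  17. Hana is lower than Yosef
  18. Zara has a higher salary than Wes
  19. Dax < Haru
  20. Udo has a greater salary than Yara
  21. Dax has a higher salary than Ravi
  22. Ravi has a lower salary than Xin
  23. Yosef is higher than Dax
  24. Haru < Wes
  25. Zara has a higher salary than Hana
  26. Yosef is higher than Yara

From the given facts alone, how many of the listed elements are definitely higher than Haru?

5

From Haru the given relations immediately reach Wes, Xin.
From those, Udo, Zara, Yosef — 5 in total.
No other element is forced above Haru by the given relations, so the count is 5.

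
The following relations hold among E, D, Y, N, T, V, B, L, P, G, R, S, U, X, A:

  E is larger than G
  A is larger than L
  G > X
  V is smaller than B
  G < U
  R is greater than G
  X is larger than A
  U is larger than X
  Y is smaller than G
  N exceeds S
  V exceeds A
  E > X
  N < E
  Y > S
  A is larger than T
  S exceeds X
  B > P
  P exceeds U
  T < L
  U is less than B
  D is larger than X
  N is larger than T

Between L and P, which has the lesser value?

The relevant relations are L < A; A < X; X < S; S < Y; Y < G; G < U; U < P.
Chaining these gives L < A < X < S < Y < G < U < P.
So L < P; L is the smaller of the two.

L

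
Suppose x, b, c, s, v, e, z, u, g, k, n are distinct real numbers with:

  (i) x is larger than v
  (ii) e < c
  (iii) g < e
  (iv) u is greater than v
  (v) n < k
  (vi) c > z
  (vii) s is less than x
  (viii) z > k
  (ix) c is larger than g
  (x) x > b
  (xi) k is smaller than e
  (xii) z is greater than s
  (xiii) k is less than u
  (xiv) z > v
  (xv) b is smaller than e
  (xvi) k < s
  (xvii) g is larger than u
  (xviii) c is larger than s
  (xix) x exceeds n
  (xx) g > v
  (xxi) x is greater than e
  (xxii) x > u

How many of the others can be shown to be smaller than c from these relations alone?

Directly below c: s, g, e, z.
One step further: k, b, v, u (8 so far).
One step further: n (9 so far).
Nothing else is reachable below c; 9 in all.

9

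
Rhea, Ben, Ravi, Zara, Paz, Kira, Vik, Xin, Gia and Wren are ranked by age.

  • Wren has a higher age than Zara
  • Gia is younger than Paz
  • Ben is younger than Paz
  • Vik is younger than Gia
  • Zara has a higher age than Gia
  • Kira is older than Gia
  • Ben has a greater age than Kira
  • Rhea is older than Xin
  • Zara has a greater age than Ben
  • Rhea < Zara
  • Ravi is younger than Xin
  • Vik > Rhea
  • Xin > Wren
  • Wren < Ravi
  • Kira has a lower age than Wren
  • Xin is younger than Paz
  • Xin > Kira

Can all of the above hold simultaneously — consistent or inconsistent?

We have Xin < Rhea stated directly, yet also Rhea < Vik < Gia < Kira < Ben < Zara < Wren < Ravi < Xin by chaining the others — so Rhea < Xin. Contradiction.

inconsistent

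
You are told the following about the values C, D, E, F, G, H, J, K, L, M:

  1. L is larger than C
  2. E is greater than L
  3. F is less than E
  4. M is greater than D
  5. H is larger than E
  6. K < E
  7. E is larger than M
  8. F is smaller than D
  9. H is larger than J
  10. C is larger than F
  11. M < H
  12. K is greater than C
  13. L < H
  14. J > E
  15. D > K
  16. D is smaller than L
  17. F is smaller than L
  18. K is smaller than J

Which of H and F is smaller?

F

Link the given pairs in sequence: F < C; C < K; K < D; D < M; M < E; E < H.
Together: F < C < K < D < M < E < H.
So F < H; F is the smaller of the two.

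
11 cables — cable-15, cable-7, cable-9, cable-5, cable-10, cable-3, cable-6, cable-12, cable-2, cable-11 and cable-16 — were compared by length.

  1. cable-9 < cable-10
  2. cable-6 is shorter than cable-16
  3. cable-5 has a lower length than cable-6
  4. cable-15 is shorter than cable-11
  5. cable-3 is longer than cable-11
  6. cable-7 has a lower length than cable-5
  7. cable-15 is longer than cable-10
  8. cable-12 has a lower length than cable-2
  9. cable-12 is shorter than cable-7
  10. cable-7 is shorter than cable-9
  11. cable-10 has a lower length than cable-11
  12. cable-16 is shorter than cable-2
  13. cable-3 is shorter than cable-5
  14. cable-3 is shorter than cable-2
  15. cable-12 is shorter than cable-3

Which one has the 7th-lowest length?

The consecutive relations fix a unique order: cable-12 < cable-7 < cable-9 < cable-10 < cable-15 < cable-11 < cable-3 < cable-5 < cable-6 < cable-16 < cable-2.
Counting 7 from the smallest end gives cable-3.

cable-3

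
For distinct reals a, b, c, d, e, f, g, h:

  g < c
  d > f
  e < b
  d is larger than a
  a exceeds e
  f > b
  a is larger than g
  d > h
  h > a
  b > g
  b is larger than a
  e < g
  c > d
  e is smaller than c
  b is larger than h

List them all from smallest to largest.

Nothing is placed below e, so it is least; from there e < g; g < a; a < h; h < b; b < f; f < d; d < c, each given directly.

e < g < a < h < b < f < d < c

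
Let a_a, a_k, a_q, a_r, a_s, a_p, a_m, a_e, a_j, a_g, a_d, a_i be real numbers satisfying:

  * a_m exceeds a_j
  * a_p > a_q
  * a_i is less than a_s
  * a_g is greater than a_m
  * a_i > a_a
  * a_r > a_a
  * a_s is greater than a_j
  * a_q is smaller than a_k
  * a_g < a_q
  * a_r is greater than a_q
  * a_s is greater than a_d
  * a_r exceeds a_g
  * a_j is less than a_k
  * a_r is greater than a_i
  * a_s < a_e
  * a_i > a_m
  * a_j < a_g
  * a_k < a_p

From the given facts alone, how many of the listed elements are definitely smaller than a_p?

5

From a_p the given relations immediately reach a_q, a_k.
From those, a_j, a_g — 4 in total.
From those, a_m — 5 in total.
No other element is forced below a_p by the given relations, so the count is 5.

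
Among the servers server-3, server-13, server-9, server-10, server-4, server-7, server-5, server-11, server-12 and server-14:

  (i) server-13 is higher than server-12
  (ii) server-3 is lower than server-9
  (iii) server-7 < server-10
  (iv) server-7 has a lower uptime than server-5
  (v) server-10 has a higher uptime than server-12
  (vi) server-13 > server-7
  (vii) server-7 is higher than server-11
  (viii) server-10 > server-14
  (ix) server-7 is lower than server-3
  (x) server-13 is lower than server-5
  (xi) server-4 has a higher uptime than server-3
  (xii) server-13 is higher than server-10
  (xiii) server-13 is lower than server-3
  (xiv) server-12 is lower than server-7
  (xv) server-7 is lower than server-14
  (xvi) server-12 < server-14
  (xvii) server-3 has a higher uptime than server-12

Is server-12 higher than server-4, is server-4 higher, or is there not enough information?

Chaining the given relations: server-12 < server-7 < server-14 < server-10 < server-13 < server-3 < server-4.
So server-4 is higher.

server-4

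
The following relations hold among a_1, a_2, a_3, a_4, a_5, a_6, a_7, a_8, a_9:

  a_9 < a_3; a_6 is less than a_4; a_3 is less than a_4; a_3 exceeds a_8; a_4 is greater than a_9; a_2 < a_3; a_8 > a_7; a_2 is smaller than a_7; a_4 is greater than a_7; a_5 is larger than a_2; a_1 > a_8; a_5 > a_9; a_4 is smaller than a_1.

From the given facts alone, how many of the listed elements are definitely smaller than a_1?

Directly below a_1: a_8, a_4.
One step further: a_6, a_9, a_7, a_3 (6 so far).
One step further: a_2 (7 so far).
No other element is forced below a_1 by the given relations, so the count is 7.

7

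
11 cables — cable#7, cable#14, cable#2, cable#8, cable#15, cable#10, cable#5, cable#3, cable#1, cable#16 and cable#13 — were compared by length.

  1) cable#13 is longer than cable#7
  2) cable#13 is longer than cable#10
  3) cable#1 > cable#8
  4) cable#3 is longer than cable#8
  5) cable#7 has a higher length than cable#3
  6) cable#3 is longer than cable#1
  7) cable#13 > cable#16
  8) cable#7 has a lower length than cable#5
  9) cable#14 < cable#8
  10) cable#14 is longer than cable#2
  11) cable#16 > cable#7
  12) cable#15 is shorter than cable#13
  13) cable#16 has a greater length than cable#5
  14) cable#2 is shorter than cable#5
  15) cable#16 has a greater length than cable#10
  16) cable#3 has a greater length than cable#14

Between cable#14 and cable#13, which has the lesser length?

cable#14 < cable#8 and cable#8 < cable#1 give cable#14 < cable#1.
Then cable#1 < cable#3 extends the chain to cable#3.
Then cable#3 < cable#7 extends the chain to cable#7.
With cable#7 < cable#5: cable#14 < cable#8 < cable#1 < cable#3 < cable#7 < cable#5.
Then cable#5 < cable#16 extends the chain to cable#16.
Then cable#16 < cable#13 extends the chain to cable#13.
So cable#14 < cable#13; cable#14 is the shorter of the two.

cable#14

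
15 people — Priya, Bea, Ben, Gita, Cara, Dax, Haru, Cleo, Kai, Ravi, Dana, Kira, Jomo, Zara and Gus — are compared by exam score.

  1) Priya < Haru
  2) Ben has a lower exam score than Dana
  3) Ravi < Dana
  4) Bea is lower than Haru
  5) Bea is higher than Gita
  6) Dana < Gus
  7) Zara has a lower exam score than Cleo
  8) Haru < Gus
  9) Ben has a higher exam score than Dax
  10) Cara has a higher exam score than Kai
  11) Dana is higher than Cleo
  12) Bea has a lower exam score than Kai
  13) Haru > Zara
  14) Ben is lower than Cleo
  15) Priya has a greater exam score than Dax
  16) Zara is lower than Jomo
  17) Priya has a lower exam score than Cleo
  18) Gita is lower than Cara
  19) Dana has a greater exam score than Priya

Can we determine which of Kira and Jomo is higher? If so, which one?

Following every chain through Jomo: below Jomo we get Zara.
Kira is not reached, and no chain runs the other way from Kira to Jomo.
So the given relations leave the order of Jomo and Kira undetermined.

undetermined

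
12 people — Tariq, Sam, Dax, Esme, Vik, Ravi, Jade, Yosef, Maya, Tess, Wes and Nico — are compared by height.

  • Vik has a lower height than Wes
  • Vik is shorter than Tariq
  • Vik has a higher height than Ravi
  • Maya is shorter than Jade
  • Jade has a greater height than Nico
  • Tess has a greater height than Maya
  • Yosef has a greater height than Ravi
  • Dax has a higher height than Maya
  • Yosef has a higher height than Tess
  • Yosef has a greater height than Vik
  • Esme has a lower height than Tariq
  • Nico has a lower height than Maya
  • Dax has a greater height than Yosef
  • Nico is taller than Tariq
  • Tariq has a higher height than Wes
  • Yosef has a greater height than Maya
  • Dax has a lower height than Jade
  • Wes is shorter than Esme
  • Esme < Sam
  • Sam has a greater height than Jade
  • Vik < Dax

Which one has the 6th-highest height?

Chaining the given pairs: Ravi < Vik < Wes < Esme < Tariq < Nico < Maya < Tess < Yosef < Dax < Jade < Sam.
The 6th largest is Maya.

Maya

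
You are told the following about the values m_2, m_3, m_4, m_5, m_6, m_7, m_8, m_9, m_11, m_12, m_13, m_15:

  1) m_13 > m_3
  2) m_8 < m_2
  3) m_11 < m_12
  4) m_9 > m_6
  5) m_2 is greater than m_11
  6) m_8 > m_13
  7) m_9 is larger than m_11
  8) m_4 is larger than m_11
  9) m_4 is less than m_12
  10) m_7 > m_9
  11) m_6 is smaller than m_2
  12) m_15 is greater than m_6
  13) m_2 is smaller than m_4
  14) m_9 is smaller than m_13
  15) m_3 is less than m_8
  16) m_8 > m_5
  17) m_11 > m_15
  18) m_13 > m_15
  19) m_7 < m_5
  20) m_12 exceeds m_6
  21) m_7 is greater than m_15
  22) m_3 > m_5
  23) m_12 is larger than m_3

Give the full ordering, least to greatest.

m_6 < m_15 < m_11 < m_9 < m_7 < m_5 < m_3 < m_13 < m_8 < m_2 < m_4 < m_12

Nothing is placed below m_6, so it is least; from there m_6 < m_15; m_15 < m_11; m_11 < m_9; m_9 < m_7; m_7 < m_5; m_5 < m_3; m_3 < m_13; m_13 < m_8; m_8 < m_2; m_2 < m_4; m_4 < m_12, each given directly.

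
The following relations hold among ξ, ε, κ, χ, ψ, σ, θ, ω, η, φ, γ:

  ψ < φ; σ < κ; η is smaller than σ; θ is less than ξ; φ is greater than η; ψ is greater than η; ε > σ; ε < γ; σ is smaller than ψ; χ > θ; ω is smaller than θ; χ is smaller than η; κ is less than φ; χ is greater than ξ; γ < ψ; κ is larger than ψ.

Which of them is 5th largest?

Piecing the relations together gives one ordering: ω < θ < ξ < χ < η < σ < ε < γ < ψ < κ < φ.
The 5th largest is ε.

ε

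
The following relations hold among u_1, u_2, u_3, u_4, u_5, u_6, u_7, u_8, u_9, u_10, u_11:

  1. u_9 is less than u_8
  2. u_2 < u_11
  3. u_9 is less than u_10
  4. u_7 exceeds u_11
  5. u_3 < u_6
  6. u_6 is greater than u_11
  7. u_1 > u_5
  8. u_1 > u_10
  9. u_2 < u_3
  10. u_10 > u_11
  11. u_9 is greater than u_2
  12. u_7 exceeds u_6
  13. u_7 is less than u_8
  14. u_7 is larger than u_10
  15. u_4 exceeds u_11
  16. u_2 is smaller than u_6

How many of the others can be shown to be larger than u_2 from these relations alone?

9

Directly above u_2: u_9, u_11, u_3, u_6.
One step further: u_4, u_10, u_7, u_8 (8 so far).
One step further: u_1 (9 so far).
No other element is forced above u_2 by the given relations, so the count is 9.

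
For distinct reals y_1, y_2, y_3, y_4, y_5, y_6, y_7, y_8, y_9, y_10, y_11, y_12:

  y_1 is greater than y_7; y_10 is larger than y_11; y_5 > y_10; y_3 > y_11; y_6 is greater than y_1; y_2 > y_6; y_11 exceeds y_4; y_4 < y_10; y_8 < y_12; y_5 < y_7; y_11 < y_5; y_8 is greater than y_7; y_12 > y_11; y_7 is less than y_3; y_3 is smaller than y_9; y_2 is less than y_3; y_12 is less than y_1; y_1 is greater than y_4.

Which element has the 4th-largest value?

Chaining the given pairs: y_4 < y_11 < y_10 < y_5 < y_7 < y_8 < y_12 < y_1 < y_6 < y_2 < y_3 < y_9.
Counting 4 from the largest end gives y_6.

y_6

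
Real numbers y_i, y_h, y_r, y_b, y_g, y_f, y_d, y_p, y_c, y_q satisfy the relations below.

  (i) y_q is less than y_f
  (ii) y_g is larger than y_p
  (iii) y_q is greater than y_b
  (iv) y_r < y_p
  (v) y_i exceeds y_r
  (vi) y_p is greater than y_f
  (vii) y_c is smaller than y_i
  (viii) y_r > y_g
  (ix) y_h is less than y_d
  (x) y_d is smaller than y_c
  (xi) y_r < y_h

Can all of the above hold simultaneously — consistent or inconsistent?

We have y_r < y_p stated directly, yet also y_p < y_g < y_r by chaining the others — so y_p < y_r. Contradiction.

inconsistent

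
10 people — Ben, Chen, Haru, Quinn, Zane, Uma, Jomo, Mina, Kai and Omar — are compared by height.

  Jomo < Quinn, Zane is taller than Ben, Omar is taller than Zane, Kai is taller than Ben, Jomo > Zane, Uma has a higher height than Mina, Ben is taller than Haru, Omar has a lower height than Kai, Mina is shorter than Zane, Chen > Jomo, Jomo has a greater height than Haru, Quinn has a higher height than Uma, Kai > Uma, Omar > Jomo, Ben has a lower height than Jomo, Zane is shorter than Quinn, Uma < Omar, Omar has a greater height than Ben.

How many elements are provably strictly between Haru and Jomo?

2

The relations place Haru below Jomo. An element lies strictly between them when it is forced above Haru and also forced below Jomo.
Above Haru: {Ben, Zane, Quinn, Omar, Chen, Kai}. Below Jomo: {Mina, Ben, Zane}.
Intersection: {Ben, Zane} — 2.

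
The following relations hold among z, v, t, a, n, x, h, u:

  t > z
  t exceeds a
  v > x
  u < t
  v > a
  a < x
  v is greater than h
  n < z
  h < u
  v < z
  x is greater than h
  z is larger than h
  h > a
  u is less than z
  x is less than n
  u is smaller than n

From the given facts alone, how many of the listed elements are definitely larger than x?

4

Directly above x: n, v.
One step further: z (3 so far).
One step further: t (4 so far).
Nothing else is reachable above x; 4 in all.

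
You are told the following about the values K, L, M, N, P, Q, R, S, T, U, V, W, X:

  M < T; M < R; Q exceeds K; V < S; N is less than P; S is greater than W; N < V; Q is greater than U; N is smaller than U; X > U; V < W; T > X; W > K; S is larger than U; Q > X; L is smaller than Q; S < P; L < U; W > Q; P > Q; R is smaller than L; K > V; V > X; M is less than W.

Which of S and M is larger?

M < R and R < L give M < L.
With L < U: M < R < L < U.
With U < X: M < R < L < U < X.
Then X < V extends the chain to V.
With V < K: M < R < L < U < X < V < K.
Then K < Q extends the chain to Q.
With Q < W: M < R < L < U < X < V < K < Q < W.
Then W < S extends the chain to S.
So M < S; S is the larger of the two.

S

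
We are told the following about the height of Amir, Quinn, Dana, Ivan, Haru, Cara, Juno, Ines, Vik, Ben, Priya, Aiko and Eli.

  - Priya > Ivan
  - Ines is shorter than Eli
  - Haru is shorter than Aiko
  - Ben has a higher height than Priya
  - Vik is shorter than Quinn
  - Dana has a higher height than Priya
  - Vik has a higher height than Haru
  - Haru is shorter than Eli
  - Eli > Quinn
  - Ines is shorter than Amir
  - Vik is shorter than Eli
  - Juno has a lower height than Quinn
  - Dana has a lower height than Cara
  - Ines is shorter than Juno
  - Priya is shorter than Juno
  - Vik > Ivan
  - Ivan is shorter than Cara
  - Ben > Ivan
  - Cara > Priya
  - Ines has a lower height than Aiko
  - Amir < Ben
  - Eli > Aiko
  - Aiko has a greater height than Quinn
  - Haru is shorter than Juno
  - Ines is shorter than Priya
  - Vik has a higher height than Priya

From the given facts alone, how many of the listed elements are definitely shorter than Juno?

The elements the relations force below Juno are Ivan, Ines, Haru, Priya — no chain reaches any other.
That is 4.

4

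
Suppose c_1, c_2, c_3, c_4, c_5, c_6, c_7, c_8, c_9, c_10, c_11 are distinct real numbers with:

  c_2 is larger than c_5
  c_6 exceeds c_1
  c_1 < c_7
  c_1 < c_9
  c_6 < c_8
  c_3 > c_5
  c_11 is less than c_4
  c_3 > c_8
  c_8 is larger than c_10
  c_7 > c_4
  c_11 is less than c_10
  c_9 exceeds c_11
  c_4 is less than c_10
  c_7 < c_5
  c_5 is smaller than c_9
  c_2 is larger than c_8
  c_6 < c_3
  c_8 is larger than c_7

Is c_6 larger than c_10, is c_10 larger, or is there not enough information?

undetermined

Following every chain through c_10: above c_10 we get c_8, c_3, c_2; below c_10 we get c_11, c_4.
c_6 is not reached, and no chain runs the other way from c_6 to c_10.
So the given relations leave the order of c_10 and c_6 undetermined.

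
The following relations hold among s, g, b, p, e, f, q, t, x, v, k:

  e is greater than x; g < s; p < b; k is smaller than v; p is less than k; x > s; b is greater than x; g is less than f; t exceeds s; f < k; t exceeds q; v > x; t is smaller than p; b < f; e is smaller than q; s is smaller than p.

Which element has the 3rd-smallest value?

x

The consecutive relations fix a unique order: g < s < x < e < q < t < p < b < f < k < v.
The 3rd smallest is x.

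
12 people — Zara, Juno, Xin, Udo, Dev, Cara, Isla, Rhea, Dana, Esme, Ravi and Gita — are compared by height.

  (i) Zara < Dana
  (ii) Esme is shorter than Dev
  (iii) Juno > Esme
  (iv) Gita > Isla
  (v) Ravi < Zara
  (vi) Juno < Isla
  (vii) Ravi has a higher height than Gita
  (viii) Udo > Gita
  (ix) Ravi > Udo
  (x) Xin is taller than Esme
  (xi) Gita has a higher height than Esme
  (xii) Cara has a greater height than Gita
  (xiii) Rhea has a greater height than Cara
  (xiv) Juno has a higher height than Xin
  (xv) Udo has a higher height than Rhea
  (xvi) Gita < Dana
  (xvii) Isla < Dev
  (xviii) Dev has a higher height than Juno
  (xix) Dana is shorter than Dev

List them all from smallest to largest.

The consecutive links are each given: Esme < Xin; Xin < Juno; Juno < Isla; Isla < Gita; Gita < Cara; Cara < Rhea; Rhea < Udo; Udo < Ravi; Ravi < Zara; Zara < Dana; Dana < Dev.

Esme < Xin < Juno < Isla < Gita < Cara < Rhea < Udo < Ravi < Zara < Dana < Dev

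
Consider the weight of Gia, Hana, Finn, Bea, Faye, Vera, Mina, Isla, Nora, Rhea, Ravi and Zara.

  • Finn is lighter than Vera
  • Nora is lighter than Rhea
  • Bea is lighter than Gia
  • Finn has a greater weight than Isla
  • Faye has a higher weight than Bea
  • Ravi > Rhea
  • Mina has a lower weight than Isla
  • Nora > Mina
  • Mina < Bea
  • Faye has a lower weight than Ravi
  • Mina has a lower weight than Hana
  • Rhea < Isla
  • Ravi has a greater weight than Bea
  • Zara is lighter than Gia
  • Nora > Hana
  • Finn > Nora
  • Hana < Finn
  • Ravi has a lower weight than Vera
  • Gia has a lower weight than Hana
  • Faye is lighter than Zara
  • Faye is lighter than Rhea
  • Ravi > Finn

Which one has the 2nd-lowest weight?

Bea

Piecing the relations together gives one ordering: Mina < Bea < Faye < Zara < Gia < Hana < Nora < Rhea < Isla < Finn < Ravi < Vera.
The 2nd smallest is Bea.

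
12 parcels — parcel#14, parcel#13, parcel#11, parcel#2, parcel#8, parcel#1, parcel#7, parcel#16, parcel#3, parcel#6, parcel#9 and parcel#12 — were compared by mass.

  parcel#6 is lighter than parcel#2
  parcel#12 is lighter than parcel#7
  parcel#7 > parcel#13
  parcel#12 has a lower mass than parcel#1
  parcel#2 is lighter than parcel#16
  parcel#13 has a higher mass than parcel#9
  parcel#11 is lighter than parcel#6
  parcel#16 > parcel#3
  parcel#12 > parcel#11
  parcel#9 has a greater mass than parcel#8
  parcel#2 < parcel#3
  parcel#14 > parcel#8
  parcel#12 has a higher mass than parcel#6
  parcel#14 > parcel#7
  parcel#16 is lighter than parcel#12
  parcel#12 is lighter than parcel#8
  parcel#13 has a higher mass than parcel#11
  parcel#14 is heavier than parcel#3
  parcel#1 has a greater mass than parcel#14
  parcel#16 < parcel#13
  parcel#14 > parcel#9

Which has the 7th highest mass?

The consecutive relations fix a unique order: parcel#11 < parcel#6 < parcel#2 < parcel#3 < parcel#16 < parcel#12 < parcel#8 < parcel#9 < parcel#13 < parcel#7 < parcel#14 < parcel#1.
The 7th largest is parcel#12.

parcel#12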